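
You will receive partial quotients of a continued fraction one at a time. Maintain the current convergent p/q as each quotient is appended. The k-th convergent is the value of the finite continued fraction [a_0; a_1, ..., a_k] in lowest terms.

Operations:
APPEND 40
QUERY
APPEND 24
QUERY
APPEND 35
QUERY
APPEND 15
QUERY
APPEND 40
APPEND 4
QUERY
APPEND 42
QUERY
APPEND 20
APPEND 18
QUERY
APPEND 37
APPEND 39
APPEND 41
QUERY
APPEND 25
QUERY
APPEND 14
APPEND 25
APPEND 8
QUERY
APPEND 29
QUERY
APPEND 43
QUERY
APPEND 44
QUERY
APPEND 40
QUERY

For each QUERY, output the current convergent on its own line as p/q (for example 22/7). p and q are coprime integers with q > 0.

APPEND 40: p_0 = 40·1 + 0 = 40, q_0 = 40·0 + 1 = 1 → 40/1
APPEND 24: p_1 = 24·40 + 1 = 961, q_1 = 24·1 + 0 = 24 → 961/24
APPEND 35: p_2 = 35·961 + 40 = 33675, q_2 = 35·24 + 1 = 841 → 33675/841
APPEND 15: p_3 = 15·33675 + 961 = 506086, q_3 = 15·841 + 24 = 12639 → 506086/12639
APPEND 40: p_4 = 40·506086 + 33675 = 20277115, q_4 = 40·12639 + 841 = 506401 → 20277115/506401
APPEND 4: p_5 = 4·20277115 + 506086 = 81614546, q_5 = 4·506401 + 12639 = 2038243 → 81614546/2038243
APPEND 42: p_6 = 42·81614546 + 20277115 = 3448088047, q_6 = 42·2038243 + 506401 = 86112607 → 3448088047/86112607
APPEND 20: p_7 = 20·3448088047 + 81614546 = 69043375486, q_7 = 20·86112607 + 2038243 = 1724290383 → 69043375486/1724290383
APPEND 18: p_8 = 18·69043375486 + 3448088047 = 1246228846795, q_8 = 18·1724290383 + 86112607 = 31123339501 → 1246228846795/31123339501
APPEND 37: p_9 = 37·1246228846795 + 69043375486 = 46179510706901, q_9 = 37·31123339501 + 1724290383 = 1153287851920 → 46179510706901/1153287851920
APPEND 39: p_10 = 39·46179510706901 + 1246228846795 = 1802247146415934, q_10 = 39·1153287851920 + 31123339501 = 45009349564381 → 1802247146415934/45009349564381
APPEND 41: p_11 = 41·1802247146415934 + 46179510706901 = 73938312513760195, q_11 = 41·45009349564381 + 1153287851920 = 1846536619991541 → 73938312513760195/1846536619991541
APPEND 25: p_12 = 25·73938312513760195 + 1802247146415934 = 1850260059990420809, q_12 = 25·1846536619991541 + 45009349564381 = 46208424849352906 → 1850260059990420809/46208424849352906
APPEND 14: p_13 = 14·1850260059990420809 + 73938312513760195 = 25977579152379651521, q_13 = 14·46208424849352906 + 1846536619991541 = 648764484510932225 → 25977579152379651521/648764484510932225
APPEND 25: p_14 = 25·25977579152379651521 + 1850260059990420809 = 651289738869481708834, q_14 = 25·648764484510932225 + 46208424849352906 = 16265320537622658531 → 651289738869481708834/16265320537622658531
APPEND 8: p_15 = 8·651289738869481708834 + 25977579152379651521 = 5236295490108233322193, q_15 = 8·16265320537622658531 + 648764484510932225 = 130771328785492200473 → 5236295490108233322193/130771328785492200473
APPEND 29: p_16 = 29·5236295490108233322193 + 651289738869481708834 = 152503858952008248052431, q_16 = 29·130771328785492200473 + 16265320537622658531 = 3808633855316896472248 → 152503858952008248052431/3808633855316896472248
APPEND 43: p_17 = 43·152503858952008248052431 + 5236295490108233322193 = 6562902230426462899576726, q_17 = 43·3808633855316896472248 + 130771328785492200473 = 163902027107412040507137 → 6562902230426462899576726/163902027107412040507137
APPEND 44: p_18 = 44·6562902230426462899576726 + 152503858952008248052431 = 288920201997716375829428375, q_18 = 44·163902027107412040507137 + 3808633855316896472248 = 7215497826581446678786276 → 288920201997716375829428375/7215497826581446678786276
APPEND 40: p_19 = 40·288920201997716375829428375 + 6562902230426462899576726 = 11563370982139081496076711726, q_19 = 40·7215497826581446678786276 + 163902027107412040507137 = 288783815090365279191958177 → 11563370982139081496076711726/288783815090365279191958177

40/1
961/24
33675/841
506086/12639
81614546/2038243
3448088047/86112607
1246228846795/31123339501
73938312513760195/1846536619991541
1850260059990420809/46208424849352906
5236295490108233322193/130771328785492200473
152503858952008248052431/3808633855316896472248
6562902230426462899576726/163902027107412040507137
288920201997716375829428375/7215497826581446678786276
11563370982139081496076711726/288783815090365279191958177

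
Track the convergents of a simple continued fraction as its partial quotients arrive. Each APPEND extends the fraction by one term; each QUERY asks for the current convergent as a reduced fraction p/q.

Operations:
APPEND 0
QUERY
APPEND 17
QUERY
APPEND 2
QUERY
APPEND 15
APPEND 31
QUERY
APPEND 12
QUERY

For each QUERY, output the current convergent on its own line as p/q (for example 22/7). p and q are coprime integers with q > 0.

0/1
1/17
2/35
963/16837
11587/202586

APPEND 0: p_0 = 0·1 + 0 = 0, q_0 = 0·0 + 1 = 1 → 0/1
APPEND 17: p_1 = 17·0 + 1 = 1, q_1 = 17·1 + 0 = 17 → 1/17
APPEND 2: p_2 = 2·1 + 0 = 2, q_2 = 2·17 + 1 = 35 → 2/35
APPEND 15: p_3 = 15·2 + 1 = 31, q_3 = 15·35 + 17 = 542 → 31/542
APPEND 31: p_4 = 31·31 + 2 = 963, q_4 = 31·542 + 35 = 16837 → 963/16837
APPEND 12: p_5 = 12·963 + 31 = 11587, q_5 = 12·16837 + 542 = 202586 → 11587/202586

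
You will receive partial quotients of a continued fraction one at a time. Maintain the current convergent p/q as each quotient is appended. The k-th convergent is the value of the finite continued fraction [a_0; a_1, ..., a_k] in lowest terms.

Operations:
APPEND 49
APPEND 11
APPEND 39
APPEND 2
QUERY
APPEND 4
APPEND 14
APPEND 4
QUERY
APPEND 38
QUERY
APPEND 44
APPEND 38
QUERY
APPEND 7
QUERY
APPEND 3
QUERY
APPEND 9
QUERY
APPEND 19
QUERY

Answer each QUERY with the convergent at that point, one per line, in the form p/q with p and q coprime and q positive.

42758/871
11123069/226582
425409354/8665783
712132525864/14506465075
5003656815693/101926776559
15723102972943/320286794752
146511583572180/2984507929327
2799443190844363/57025937451965

APPEND 49: p_0 = 49·1 + 0 = 49, q_0 = 49·0 + 1 = 1 → 49/1
APPEND 11: p_1 = 11·49 + 1 = 540, q_1 = 11·1 + 0 = 11 → 540/11
APPEND 39: p_2 = 39·540 + 49 = 21109, q_2 = 39·11 + 1 = 430 → 21109/430
APPEND 2: p_3 = 2·21109 + 540 = 42758, q_3 = 2·430 + 11 = 871 → 42758/871
APPEND 4: p_4 = 4·42758 + 21109 = 192141, q_4 = 4·871 + 430 = 3914 → 192141/3914
APPEND 14: p_5 = 14·192141 + 42758 = 2732732, q_5 = 14·3914 + 871 = 55667 → 2732732/55667
APPEND 4: p_6 = 4·2732732 + 192141 = 11123069, q_6 = 4·55667 + 3914 = 226582 → 11123069/226582
APPEND 38: p_7 = 38·11123069 + 2732732 = 425409354, q_7 = 38·226582 + 55667 = 8665783 → 425409354/8665783
APPEND 44: p_8 = 44·425409354 + 11123069 = 18729134645, q_8 = 44·8665783 + 226582 = 381521034 → 18729134645/381521034
APPEND 38: p_9 = 38·18729134645 + 425409354 = 712132525864, q_9 = 38·381521034 + 8665783 = 14506465075 → 712132525864/14506465075
APPEND 7: p_10 = 7·712132525864 + 18729134645 = 5003656815693, q_10 = 7·14506465075 + 381521034 = 101926776559 → 5003656815693/101926776559
APPEND 3: p_11 = 3·5003656815693 + 712132525864 = 15723102972943, q_11 = 3·101926776559 + 14506465075 = 320286794752 → 15723102972943/320286794752
APPEND 9: p_12 = 9·15723102972943 + 5003656815693 = 146511583572180, q_12 = 9·320286794752 + 101926776559 = 2984507929327 → 146511583572180/2984507929327
APPEND 19: p_13 = 19·146511583572180 + 15723102972943 = 2799443190844363, q_13 = 19·2984507929327 + 320286794752 = 57025937451965 → 2799443190844363/57025937451965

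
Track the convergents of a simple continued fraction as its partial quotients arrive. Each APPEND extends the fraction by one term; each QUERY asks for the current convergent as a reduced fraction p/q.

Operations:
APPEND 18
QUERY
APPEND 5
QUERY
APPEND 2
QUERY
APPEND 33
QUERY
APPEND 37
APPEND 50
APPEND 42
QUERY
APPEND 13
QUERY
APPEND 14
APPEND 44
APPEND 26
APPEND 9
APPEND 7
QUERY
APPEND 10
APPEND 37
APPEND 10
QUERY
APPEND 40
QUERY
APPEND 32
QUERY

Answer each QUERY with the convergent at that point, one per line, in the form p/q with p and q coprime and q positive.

APPEND 18: p_0 = 18·1 + 0 = 18, q_0 = 18·0 + 1 = 1 → 18/1
APPEND 5: p_1 = 5·18 + 1 = 91, q_1 = 5·1 + 0 = 5 → 91/5
APPEND 2: p_2 = 2·91 + 18 = 200, q_2 = 2·5 + 1 = 11 → 200/11
APPEND 33: p_3 = 33·200 + 91 = 6691, q_3 = 33·11 + 5 = 368 → 6691/368
APPEND 37: p_4 = 37·6691 + 200 = 247767, q_4 = 37·368 + 11 = 13627 → 247767/13627
APPEND 50: p_5 = 50·247767 + 6691 = 12395041, q_5 = 50·13627 + 368 = 681718 → 12395041/681718
APPEND 42: p_6 = 42·12395041 + 247767 = 520839489, q_6 = 42·681718 + 13627 = 28645783 → 520839489/28645783
APPEND 13: p_7 = 13·520839489 + 12395041 = 6783308398, q_7 = 13·28645783 + 681718 = 373076897 → 6783308398/373076897
APPEND 14: p_8 = 14·6783308398 + 520839489 = 95487157061, q_8 = 14·373076897 + 28645783 = 5251722341 → 95487157061/5251722341
APPEND 44: p_9 = 44·95487157061 + 6783308398 = 4208218219082, q_9 = 44·5251722341 + 373076897 = 231448859901 → 4208218219082/231448859901
APPEND 26: p_10 = 26·4208218219082 + 95487157061 = 109509160853193, q_10 = 26·231448859901 + 5251722341 = 6022922079767 → 109509160853193/6022922079767
APPEND 9: p_11 = 9·109509160853193 + 4208218219082 = 989790665897819, q_11 = 9·6022922079767 + 231448859901 = 54437747577804 → 989790665897819/54437747577804
APPEND 7: p_12 = 7·989790665897819 + 109509160853193 = 7038043822137926, q_12 = 7·54437747577804 + 6022922079767 = 387087155124395 → 7038043822137926/387087155124395
APPEND 10: p_13 = 10·7038043822137926 + 989790665897819 = 71370228887277079, q_13 = 10·387087155124395 + 54437747577804 = 3925309298821754 → 71370228887277079/3925309298821754
APPEND 37: p_14 = 37·71370228887277079 + 7038043822137926 = 2647736512651389849, q_14 = 37·3925309298821754 + 387087155124395 = 145623531211529293 → 2647736512651389849/145623531211529293
APPEND 10: p_15 = 10·2647736512651389849 + 71370228887277079 = 26548735355401175569, q_15 = 10·145623531211529293 + 3925309298821754 = 1460160621414114684 → 26548735355401175569/1460160621414114684
APPEND 40: p_16 = 40·26548735355401175569 + 2647736512651389849 = 1064597150728698412609, q_16 = 40·1460160621414114684 + 145623531211529293 = 58552048387776116653 → 1064597150728698412609/58552048387776116653
APPEND 32: p_17 = 32·1064597150728698412609 + 26548735355401175569 = 34093657558673750379057, q_17 = 32·58552048387776116653 + 1460160621414114684 = 1875125709030249847580 → 34093657558673750379057/1875125709030249847580

18/1
91/5
200/11
6691/368
520839489/28645783
6783308398/373076897
7038043822137926/387087155124395
26548735355401175569/1460160621414114684
1064597150728698412609/58552048387776116653
34093657558673750379057/1875125709030249847580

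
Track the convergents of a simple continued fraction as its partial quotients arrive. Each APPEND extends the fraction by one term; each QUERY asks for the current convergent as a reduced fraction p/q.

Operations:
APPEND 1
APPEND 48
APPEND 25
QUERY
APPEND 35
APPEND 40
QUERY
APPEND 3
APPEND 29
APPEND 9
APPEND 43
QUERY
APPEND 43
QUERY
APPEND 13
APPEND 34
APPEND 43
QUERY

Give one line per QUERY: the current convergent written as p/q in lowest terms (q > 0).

APPEND 1: p_0 = 1·1 + 0 = 1, q_0 = 1·0 + 1 = 1 → 1/1
APPEND 48: p_1 = 48·1 + 1 = 49, q_1 = 48·1 + 0 = 48 → 49/48
APPEND 25: p_2 = 25·49 + 1 = 1226, q_2 = 25·48 + 1 = 1201 → 1226/1201
APPEND 35: p_3 = 35·1226 + 49 = 42959, q_3 = 35·1201 + 48 = 42083 → 42959/42083
APPEND 40: p_4 = 40·42959 + 1226 = 1719586, q_4 = 40·42083 + 1201 = 1684521 → 1719586/1684521
APPEND 3: p_5 = 3·1719586 + 42959 = 5201717, q_5 = 3·1684521 + 42083 = 5095646 → 5201717/5095646
APPEND 29: p_6 = 29·5201717 + 1719586 = 152569379, q_6 = 29·5095646 + 1684521 = 149458255 → 152569379/149458255
APPEND 9: p_7 = 9·152569379 + 5201717 = 1378326128, q_7 = 9·149458255 + 5095646 = 1350219941 → 1378326128/1350219941
APPEND 43: p_8 = 43·1378326128 + 152569379 = 59420592883, q_8 = 43·1350219941 + 149458255 = 58208915718 → 59420592883/58208915718
APPEND 43: p_9 = 43·59420592883 + 1378326128 = 2556463820097, q_9 = 43·58208915718 + 1350219941 = 2504333595815 → 2556463820097/2504333595815
APPEND 13: p_10 = 13·2556463820097 + 59420592883 = 33293450254144, q_10 = 13·2504333595815 + 58208915718 = 32614545661313 → 33293450254144/32614545661313
APPEND 34: p_11 = 34·33293450254144 + 2556463820097 = 1134533772460993, q_11 = 34·32614545661313 + 2504333595815 = 1111398886080457 → 1134533772460993/1111398886080457
APPEND 43: p_12 = 43·1134533772460993 + 33293450254144 = 48818245666076843, q_12 = 43·1111398886080457 + 32614545661313 = 47822766647120964 → 48818245666076843/47822766647120964

1226/1201
1719586/1684521
59420592883/58208915718
2556463820097/2504333595815
48818245666076843/47822766647120964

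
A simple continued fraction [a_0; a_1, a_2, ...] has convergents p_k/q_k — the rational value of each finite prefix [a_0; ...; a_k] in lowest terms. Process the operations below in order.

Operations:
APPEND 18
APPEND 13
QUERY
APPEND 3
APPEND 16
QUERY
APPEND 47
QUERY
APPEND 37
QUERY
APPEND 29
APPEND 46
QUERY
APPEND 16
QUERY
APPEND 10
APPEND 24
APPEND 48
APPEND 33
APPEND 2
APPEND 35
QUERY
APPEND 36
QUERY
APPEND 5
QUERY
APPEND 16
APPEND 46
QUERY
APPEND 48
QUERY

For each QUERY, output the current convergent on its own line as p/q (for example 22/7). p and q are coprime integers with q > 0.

235/13
11803/653
555464/30731
20563971/1137700
27478452629/1520243126
440252152687/24356914047
12204156683373873167/675193962230080753
439693491901302073979/24326006185094897558
2210671616189884243062/122305224887704568543
1649490881759404582539728/91257947026752632303859
79211372763802359411869915/4382362666888514718579478

APPEND 18: p_0 = 18·1 + 0 = 18, q_0 = 18·0 + 1 = 1 → 18/1
APPEND 13: p_1 = 13·18 + 1 = 235, q_1 = 13·1 + 0 = 13 → 235/13
APPEND 3: p_2 = 3·235 + 18 = 723, q_2 = 3·13 + 1 = 40 → 723/40
APPEND 16: p_3 = 16·723 + 235 = 11803, q_3 = 16·40 + 13 = 653 → 11803/653
APPEND 47: p_4 = 47·11803 + 723 = 555464, q_4 = 47·653 + 40 = 30731 → 555464/30731
APPEND 37: p_5 = 37·555464 + 11803 = 20563971, q_5 = 37·30731 + 653 = 1137700 → 20563971/1137700
APPEND 29: p_6 = 29·20563971 + 555464 = 596910623, q_6 = 29·1137700 + 30731 = 33024031 → 596910623/33024031
APPEND 46: p_7 = 46·596910623 + 20563971 = 27478452629, q_7 = 46·33024031 + 1137700 = 1520243126 → 27478452629/1520243126
APPEND 16: p_8 = 16·27478452629 + 596910623 = 440252152687, q_8 = 16·1520243126 + 33024031 = 24356914047 → 440252152687/24356914047
APPEND 10: p_9 = 10·440252152687 + 27478452629 = 4429999979499, q_9 = 10·24356914047 + 1520243126 = 245089383596 → 4429999979499/245089383596
APPEND 24: p_10 = 24·4429999979499 + 440252152687 = 106760251660663, q_10 = 24·245089383596 + 24356914047 = 5906502120351 → 106760251660663/5906502120351
APPEND 48: p_11 = 48·106760251660663 + 4429999979499 = 5128922079691323, q_11 = 48·5906502120351 + 245089383596 = 283757191160444 → 5128922079691323/283757191160444
APPEND 33: p_12 = 33·5128922079691323 + 106760251660663 = 169361188881474322, q_12 = 33·283757191160444 + 5906502120351 = 9369893810415003 → 169361188881474322/9369893810415003
APPEND 2: p_13 = 2·169361188881474322 + 5128922079691323 = 343851299842639967, q_13 = 2·9369893810415003 + 283757191160444 = 19023544811990450 → 343851299842639967/19023544811990450
APPEND 35: p_14 = 35·343851299842639967 + 169361188881474322 = 12204156683373873167, q_14 = 35·19023544811990450 + 9369893810415003 = 675193962230080753 → 12204156683373873167/675193962230080753
APPEND 36: p_15 = 36·12204156683373873167 + 343851299842639967 = 439693491901302073979, q_15 = 36·675193962230080753 + 19023544811990450 = 24326006185094897558 → 439693491901302073979/24326006185094897558
APPEND 5: p_16 = 5·439693491901302073979 + 12204156683373873167 = 2210671616189884243062, q_16 = 5·24326006185094897558 + 675193962230080753 = 122305224887704568543 → 2210671616189884243062/122305224887704568543
APPEND 16: p_17 = 16·2210671616189884243062 + 439693491901302073979 = 35810439350939449962971, q_17 = 16·122305224887704568543 + 24326006185094897558 = 1981209604388367994246 → 35810439350939449962971/1981209604388367994246
APPEND 46: p_18 = 46·35810439350939449962971 + 2210671616189884243062 = 1649490881759404582539728, q_18 = 46·1981209604388367994246 + 122305224887704568543 = 91257947026752632303859 → 1649490881759404582539728/91257947026752632303859
APPEND 48: p_19 = 48·1649490881759404582539728 + 35810439350939449962971 = 79211372763802359411869915, q_19 = 48·91257947026752632303859 + 1981209604388367994246 = 4382362666888514718579478 → 79211372763802359411869915/4382362666888514718579478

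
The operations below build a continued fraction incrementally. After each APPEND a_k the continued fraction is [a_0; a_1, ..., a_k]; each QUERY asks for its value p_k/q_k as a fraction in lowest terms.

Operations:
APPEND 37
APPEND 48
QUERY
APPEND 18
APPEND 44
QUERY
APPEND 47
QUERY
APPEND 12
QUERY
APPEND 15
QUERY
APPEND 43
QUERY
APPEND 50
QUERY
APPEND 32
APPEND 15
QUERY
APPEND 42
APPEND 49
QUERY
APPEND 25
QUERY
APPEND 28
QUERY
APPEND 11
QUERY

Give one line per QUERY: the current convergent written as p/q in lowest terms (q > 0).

APPEND 37: p_0 = 37·1 + 0 = 37, q_0 = 37·0 + 1 = 1 → 37/1
APPEND 48: p_1 = 48·37 + 1 = 1777, q_1 = 48·1 + 0 = 48 → 1777/48
APPEND 18: p_2 = 18·1777 + 37 = 32023, q_2 = 18·48 + 1 = 865 → 32023/865
APPEND 44: p_3 = 44·32023 + 1777 = 1410789, q_3 = 44·865 + 48 = 38108 → 1410789/38108
APPEND 47: p_4 = 47·1410789 + 32023 = 66339106, q_4 = 47·38108 + 865 = 1791941 → 66339106/1791941
APPEND 12: p_5 = 12·66339106 + 1410789 = 797480061, q_5 = 12·1791941 + 38108 = 21541400 → 797480061/21541400
APPEND 15: p_6 = 15·797480061 + 66339106 = 12028540021, q_6 = 15·21541400 + 1791941 = 324912941 → 12028540021/324912941
APPEND 43: p_7 = 43·12028540021 + 797480061 = 518024700964, q_7 = 43·324912941 + 21541400 = 13992797863 → 518024700964/13992797863
APPEND 50: p_8 = 50·518024700964 + 12028540021 = 25913263588221, q_8 = 50·13992797863 + 324912941 = 699964806091 → 25913263588221/699964806091
APPEND 32: p_9 = 32·25913263588221 + 518024700964 = 829742459524036, q_9 = 32·699964806091 + 13992797863 = 22412866592775 → 829742459524036/22412866592775
APPEND 15: p_10 = 15·829742459524036 + 25913263588221 = 12472050156448761, q_10 = 15·22412866592775 + 699964806091 = 336892963697716 → 12472050156448761/336892963697716
APPEND 42: p_11 = 42·12472050156448761 + 829742459524036 = 524655849030371998, q_11 = 42·336892963697716 + 22412866592775 = 14171917341896847 → 524655849030371998/14171917341896847
APPEND 49: p_12 = 49·524655849030371998 + 12472050156448761 = 25720608652644676663, q_12 = 49·14171917341896847 + 336892963697716 = 694760842716643219 → 25720608652644676663/694760842716643219
APPEND 25: p_13 = 25·25720608652644676663 + 524655849030371998 = 643539872165147288573, q_13 = 25·694760842716643219 + 14171917341896847 = 17383192985257977322 → 643539872165147288573/17383192985257977322
APPEND 28: p_14 = 28·643539872165147288573 + 25720608652644676663 = 18044837029276768756707, q_14 = 28·17383192985257977322 + 694760842716643219 = 487424164429940008235 → 18044837029276768756707/487424164429940008235
APPEND 11: p_15 = 11·18044837029276768756707 + 643539872165147288573 = 199136747194209603612350, q_15 = 11·487424164429940008235 + 17383192985257977322 = 5379049001714598067907 → 199136747194209603612350/5379049001714598067907

1777/48
1410789/38108
66339106/1791941
797480061/21541400
12028540021/324912941
518024700964/13992797863
25913263588221/699964806091
12472050156448761/336892963697716
25720608652644676663/694760842716643219
643539872165147288573/17383192985257977322
18044837029276768756707/487424164429940008235
199136747194209603612350/5379049001714598067907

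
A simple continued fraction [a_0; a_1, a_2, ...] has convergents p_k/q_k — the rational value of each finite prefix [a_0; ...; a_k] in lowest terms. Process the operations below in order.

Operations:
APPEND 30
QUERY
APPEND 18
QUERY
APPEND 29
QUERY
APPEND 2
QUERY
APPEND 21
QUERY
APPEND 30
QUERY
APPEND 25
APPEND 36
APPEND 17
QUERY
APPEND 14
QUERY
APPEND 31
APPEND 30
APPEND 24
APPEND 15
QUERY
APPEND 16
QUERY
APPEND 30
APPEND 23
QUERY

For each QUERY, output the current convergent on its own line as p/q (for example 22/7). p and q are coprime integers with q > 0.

APPEND 30: p_0 = 30·1 + 0 = 30, q_0 = 30·0 + 1 = 1 → 30/1
APPEND 18: p_1 = 18·30 + 1 = 541, q_1 = 18·1 + 0 = 18 → 541/18
APPEND 29: p_2 = 29·541 + 30 = 15719, q_2 = 29·18 + 1 = 523 → 15719/523
APPEND 2: p_3 = 2·15719 + 541 = 31979, q_3 = 2·523 + 18 = 1064 → 31979/1064
APPEND 21: p_4 = 21·31979 + 15719 = 687278, q_4 = 21·1064 + 523 = 22867 → 687278/22867
APPEND 30: p_5 = 30·687278 + 31979 = 20650319, q_5 = 30·22867 + 1064 = 687074 → 20650319/687074
APPEND 25: p_6 = 25·20650319 + 687278 = 516945253, q_6 = 25·687074 + 22867 = 17199717 → 516945253/17199717
APPEND 36: p_7 = 36·516945253 + 20650319 = 18630679427, q_7 = 36·17199717 + 687074 = 619876886 → 18630679427/619876886
APPEND 17: p_8 = 17·18630679427 + 516945253 = 317238495512, q_8 = 17·619876886 + 17199717 = 10555106779 → 317238495512/10555106779
APPEND 14: p_9 = 14·317238495512 + 18630679427 = 4459969616595, q_9 = 14·10555106779 + 619876886 = 148391371792 → 4459969616595/148391371792
APPEND 31: p_10 = 31·4459969616595 + 317238495512 = 138576296609957, q_10 = 31·148391371792 + 10555106779 = 4610687632331 → 138576296609957/4610687632331
APPEND 30: p_11 = 30·138576296609957 + 4459969616595 = 4161748867915305, q_11 = 30·4610687632331 + 148391371792 = 138469020341722 → 4161748867915305/138469020341722
APPEND 24: p_12 = 24·4161748867915305 + 138576296609957 = 100020549126577277, q_12 = 24·138469020341722 + 4610687632331 = 3327867175833659 → 100020549126577277/3327867175833659
APPEND 15: p_13 = 15·100020549126577277 + 4161748867915305 = 1504469985766574460, q_13 = 15·3327867175833659 + 138469020341722 = 50056476657846607 → 1504469985766574460/50056476657846607
APPEND 16: p_14 = 16·1504469985766574460 + 100020549126577277 = 24171540321391768637, q_14 = 16·50056476657846607 + 3327867175833659 = 804231493701379371 → 24171540321391768637/804231493701379371
APPEND 30: p_15 = 30·24171540321391768637 + 1504469985766574460 = 726650679627519633570, q_15 = 30·804231493701379371 + 50056476657846607 = 24177001287699227737 → 726650679627519633570/24177001287699227737
APPEND 23: p_16 = 23·726650679627519633570 + 24171540321391768637 = 16737137171754343340747, q_16 = 23·24177001287699227737 + 804231493701379371 = 556875261110783617322 → 16737137171754343340747/556875261110783617322

30/1
541/18
15719/523
31979/1064
687278/22867
20650319/687074
317238495512/10555106779
4459969616595/148391371792
1504469985766574460/50056476657846607
24171540321391768637/804231493701379371
16737137171754343340747/556875261110783617322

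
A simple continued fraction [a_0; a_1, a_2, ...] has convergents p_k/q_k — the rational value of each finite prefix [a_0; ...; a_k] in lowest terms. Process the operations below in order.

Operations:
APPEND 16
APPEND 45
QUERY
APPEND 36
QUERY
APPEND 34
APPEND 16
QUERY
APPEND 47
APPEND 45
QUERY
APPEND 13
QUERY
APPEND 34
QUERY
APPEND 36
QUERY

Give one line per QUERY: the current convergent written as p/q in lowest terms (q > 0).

721/45
25972/1621
14166276/884165
30015609621/1873375295
390869623814/24395489749
13319582819297/831320026761
479895851118506/29951916453145

APPEND 16: p_0 = 16·1 + 0 = 16, q_0 = 16·0 + 1 = 1 → 16/1
APPEND 45: p_1 = 45·16 + 1 = 721, q_1 = 45·1 + 0 = 45 → 721/45
APPEND 36: p_2 = 36·721 + 16 = 25972, q_2 = 36·45 + 1 = 1621 → 25972/1621
APPEND 34: p_3 = 34·25972 + 721 = 883769, q_3 = 34·1621 + 45 = 55159 → 883769/55159
APPEND 16: p_4 = 16·883769 + 25972 = 14166276, q_4 = 16·55159 + 1621 = 884165 → 14166276/884165
APPEND 47: p_5 = 47·14166276 + 883769 = 666698741, q_5 = 47·884165 + 55159 = 41610914 → 666698741/41610914
APPEND 45: p_6 = 45·666698741 + 14166276 = 30015609621, q_6 = 45·41610914 + 884165 = 1873375295 → 30015609621/1873375295
APPEND 13: p_7 = 13·30015609621 + 666698741 = 390869623814, q_7 = 13·1873375295 + 41610914 = 24395489749 → 390869623814/24395489749
APPEND 34: p_8 = 34·390869623814 + 30015609621 = 13319582819297, q_8 = 34·24395489749 + 1873375295 = 831320026761 → 13319582819297/831320026761
APPEND 36: p_9 = 36·13319582819297 + 390869623814 = 479895851118506, q_9 = 36·831320026761 + 24395489749 = 29951916453145 → 479895851118506/29951916453145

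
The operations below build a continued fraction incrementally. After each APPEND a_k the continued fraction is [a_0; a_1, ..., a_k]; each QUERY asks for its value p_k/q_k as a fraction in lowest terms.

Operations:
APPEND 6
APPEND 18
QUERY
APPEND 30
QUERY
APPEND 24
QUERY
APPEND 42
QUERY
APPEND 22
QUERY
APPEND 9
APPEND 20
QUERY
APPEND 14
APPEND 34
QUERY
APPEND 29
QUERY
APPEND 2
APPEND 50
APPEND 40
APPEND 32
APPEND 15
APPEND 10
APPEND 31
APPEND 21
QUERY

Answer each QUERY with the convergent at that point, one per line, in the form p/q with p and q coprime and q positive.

APPEND 6: p_0 = 6·1 + 0 = 6, q_0 = 6·0 + 1 = 1 → 6/1
APPEND 18: p_1 = 18·6 + 1 = 109, q_1 = 18·1 + 0 = 18 → 109/18
APPEND 30: p_2 = 30·109 + 6 = 3276, q_2 = 30·18 + 1 = 541 → 3276/541
APPEND 24: p_3 = 24·3276 + 109 = 78733, q_3 = 24·541 + 18 = 13002 → 78733/13002
APPEND 42: p_4 = 42·78733 + 3276 = 3310062, q_4 = 42·13002 + 541 = 546625 → 3310062/546625
APPEND 22: p_5 = 22·3310062 + 78733 = 72900097, q_5 = 22·546625 + 13002 = 12038752 → 72900097/12038752
APPEND 9: p_6 = 9·72900097 + 3310062 = 659410935, q_6 = 9·12038752 + 546625 = 108895393 → 659410935/108895393
APPEND 20: p_7 = 20·659410935 + 72900097 = 13261118797, q_7 = 20·108895393 + 12038752 = 2189946612 → 13261118797/2189946612
APPEND 14: p_8 = 14·13261118797 + 659410935 = 186315074093, q_8 = 14·2189946612 + 108895393 = 30768147961 → 186315074093/30768147961
APPEND 34: p_9 = 34·186315074093 + 13261118797 = 6347973637959, q_9 = 34·30768147961 + 2189946612 = 1048306977286 → 6347973637959/1048306977286
APPEND 29: p_10 = 29·6347973637959 + 186315074093 = 184277550574904, q_10 = 29·1048306977286 + 30768147961 = 30431670489255 → 184277550574904/30431670489255
APPEND 2: p_11 = 2·184277550574904 + 6347973637959 = 374903074787767, q_11 = 2·30431670489255 + 1048306977286 = 61911647955796 → 374903074787767/61911647955796
APPEND 50: p_12 = 50·374903074787767 + 184277550574904 = 18929431289963254, q_12 = 50·61911647955796 + 30431670489255 = 3126014068279055 → 18929431289963254/3126014068279055
APPEND 40: p_13 = 40·18929431289963254 + 374903074787767 = 757552154673317927, q_13 = 40·3126014068279055 + 61911647955796 = 125102474379117996 → 757552154673317927/125102474379117996
APPEND 32: p_14 = 32·757552154673317927 + 18929431289963254 = 24260598380836136918, q_14 = 32·125102474379117996 + 3126014068279055 = 4006405194200054927 → 24260598380836136918/4006405194200054927
APPEND 15: p_15 = 15·24260598380836136918 + 757552154673317927 = 364666527867215371697, q_15 = 15·4006405194200054927 + 125102474379117996 = 60221180387379941901 → 364666527867215371697/60221180387379941901
APPEND 10: p_16 = 10·364666527867215371697 + 24260598380836136918 = 3670925877052989853888, q_16 = 10·60221180387379941901 + 4006405194200054927 = 606218209067999473937 → 3670925877052989853888/606218209067999473937
APPEND 31: p_17 = 31·3670925877052989853888 + 364666527867215371697 = 114163368716509900842225, q_17 = 31·606218209067999473937 + 60221180387379941901 = 18852985661495363633948 → 114163368716509900842225/18852985661495363633948
APPEND 21: p_18 = 21·114163368716509900842225 + 3670925877052989853888 = 2401101668923760907540613, q_18 = 21·18852985661495363633948 + 606218209067999473937 = 396518917100470635786845 → 2401101668923760907540613/396518917100470635786845

109/18
3276/541
78733/13002
3310062/546625
72900097/12038752
13261118797/2189946612
6347973637959/1048306977286
184277550574904/30431670489255
2401101668923760907540613/396518917100470635786845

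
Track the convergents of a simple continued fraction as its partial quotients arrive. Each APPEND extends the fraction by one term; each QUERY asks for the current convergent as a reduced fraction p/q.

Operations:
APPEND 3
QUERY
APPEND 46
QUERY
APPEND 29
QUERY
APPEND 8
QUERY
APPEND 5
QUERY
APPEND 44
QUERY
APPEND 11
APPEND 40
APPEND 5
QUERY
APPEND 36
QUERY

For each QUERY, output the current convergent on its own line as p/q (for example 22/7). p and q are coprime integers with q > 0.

APPEND 3: p_0 = 3·1 + 0 = 3, q_0 = 3·0 + 1 = 1 → 3/1
APPEND 46: p_1 = 46·3 + 1 = 139, q_1 = 46·1 + 0 = 46 → 139/46
APPEND 29: p_2 = 29·139 + 3 = 4034, q_2 = 29·46 + 1 = 1335 → 4034/1335
APPEND 8: p_3 = 8·4034 + 139 = 32411, q_3 = 8·1335 + 46 = 10726 → 32411/10726
APPEND 5: p_4 = 5·32411 + 4034 = 166089, q_4 = 5·10726 + 1335 = 54965 → 166089/54965
APPEND 44: p_5 = 44·166089 + 32411 = 7340327, q_5 = 44·54965 + 10726 = 2429186 → 7340327/2429186
APPEND 11: p_6 = 11·7340327 + 166089 = 80909686, q_6 = 11·2429186 + 54965 = 26776011 → 80909686/26776011
APPEND 40: p_7 = 40·80909686 + 7340327 = 3243727767, q_7 = 40·26776011 + 2429186 = 1073469626 → 3243727767/1073469626
APPEND 5: p_8 = 5·3243727767 + 80909686 = 16299548521, q_8 = 5·1073469626 + 26776011 = 5394124141 → 16299548521/5394124141
APPEND 36: p_9 = 36·16299548521 + 3243727767 = 590027474523, q_9 = 36·5394124141 + 1073469626 = 195261938702 → 590027474523/195261938702

3/1
139/46
4034/1335
32411/10726
166089/54965
7340327/2429186
16299548521/5394124141
590027474523/195261938702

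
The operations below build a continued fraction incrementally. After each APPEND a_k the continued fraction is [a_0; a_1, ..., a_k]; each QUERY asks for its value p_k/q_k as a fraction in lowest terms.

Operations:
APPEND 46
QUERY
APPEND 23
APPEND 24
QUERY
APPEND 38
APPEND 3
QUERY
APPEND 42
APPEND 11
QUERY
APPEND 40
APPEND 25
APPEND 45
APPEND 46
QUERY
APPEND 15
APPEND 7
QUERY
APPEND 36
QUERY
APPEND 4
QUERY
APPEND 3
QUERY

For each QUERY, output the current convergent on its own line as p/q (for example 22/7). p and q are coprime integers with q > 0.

46/1
25462/553
2931307/63664
1367849906/29707839
2844596947828255/61780775635754
301959941087097038/6558159104237979
10913288642583960337/237021781799510419
43955114511422938386/954645286302279655
142778632176852775495/3100957640706349384

APPEND 46: p_0 = 46·1 + 0 = 46, q_0 = 46·0 + 1 = 1 → 46/1
APPEND 23: p_1 = 23·46 + 1 = 1059, q_1 = 23·1 + 0 = 23 → 1059/23
APPEND 24: p_2 = 24·1059 + 46 = 25462, q_2 = 24·23 + 1 = 553 → 25462/553
APPEND 38: p_3 = 38·25462 + 1059 = 968615, q_3 = 38·553 + 23 = 21037 → 968615/21037
APPEND 3: p_4 = 3·968615 + 25462 = 2931307, q_4 = 3·21037 + 553 = 63664 → 2931307/63664
APPEND 42: p_5 = 42·2931307 + 968615 = 124083509, q_5 = 42·63664 + 21037 = 2694925 → 124083509/2694925
APPEND 11: p_6 = 11·124083509 + 2931307 = 1367849906, q_6 = 11·2694925 + 63664 = 29707839 → 1367849906/29707839
APPEND 40: p_7 = 40·1367849906 + 124083509 = 54838079749, q_7 = 40·29707839 + 2694925 = 1191008485 → 54838079749/1191008485
APPEND 25: p_8 = 25·54838079749 + 1367849906 = 1372319843631, q_8 = 25·1191008485 + 29707839 = 29804919964 → 1372319843631/29804919964
APPEND 45: p_9 = 45·1372319843631 + 54838079749 = 61809231043144, q_9 = 45·29804919964 + 1191008485 = 1342412406865 → 61809231043144/1342412406865
APPEND 46: p_10 = 46·61809231043144 + 1372319843631 = 2844596947828255, q_10 = 46·1342412406865 + 29804919964 = 61780775635754 → 2844596947828255/61780775635754
APPEND 15: p_11 = 15·2844596947828255 + 61809231043144 = 42730763448466969, q_11 = 15·61780775635754 + 1342412406865 = 928054046943175 → 42730763448466969/928054046943175
APPEND 7: p_12 = 7·42730763448466969 + 2844596947828255 = 301959941087097038, q_12 = 7·928054046943175 + 61780775635754 = 6558159104237979 → 301959941087097038/6558159104237979
APPEND 36: p_13 = 36·301959941087097038 + 42730763448466969 = 10913288642583960337, q_13 = 36·6558159104237979 + 928054046943175 = 237021781799510419 → 10913288642583960337/237021781799510419
APPEND 4: p_14 = 4·10913288642583960337 + 301959941087097038 = 43955114511422938386, q_14 = 4·237021781799510419 + 6558159104237979 = 954645286302279655 → 43955114511422938386/954645286302279655
APPEND 3: p_15 = 3·43955114511422938386 + 10913288642583960337 = 142778632176852775495, q_15 = 3·954645286302279655 + 237021781799510419 = 3100957640706349384 → 142778632176852775495/3100957640706349384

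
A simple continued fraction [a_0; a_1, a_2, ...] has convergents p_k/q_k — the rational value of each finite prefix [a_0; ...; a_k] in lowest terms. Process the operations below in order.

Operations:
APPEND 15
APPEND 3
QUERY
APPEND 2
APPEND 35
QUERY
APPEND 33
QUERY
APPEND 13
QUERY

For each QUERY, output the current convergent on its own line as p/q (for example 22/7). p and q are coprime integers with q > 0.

46/3
3791/248
125210/8191
1631521/106731

APPEND 15: p_0 = 15·1 + 0 = 15, q_0 = 15·0 + 1 = 1 → 15/1
APPEND 3: p_1 = 3·15 + 1 = 46, q_1 = 3·1 + 0 = 3 → 46/3
APPEND 2: p_2 = 2·46 + 15 = 107, q_2 = 2·3 + 1 = 7 → 107/7
APPEND 35: p_3 = 35·107 + 46 = 3791, q_3 = 35·7 + 3 = 248 → 3791/248
APPEND 33: p_4 = 33·3791 + 107 = 125210, q_4 = 33·248 + 7 = 8191 → 125210/8191
APPEND 13: p_5 = 13·125210 + 3791 = 1631521, q_5 = 13·8191 + 248 = 106731 → 1631521/106731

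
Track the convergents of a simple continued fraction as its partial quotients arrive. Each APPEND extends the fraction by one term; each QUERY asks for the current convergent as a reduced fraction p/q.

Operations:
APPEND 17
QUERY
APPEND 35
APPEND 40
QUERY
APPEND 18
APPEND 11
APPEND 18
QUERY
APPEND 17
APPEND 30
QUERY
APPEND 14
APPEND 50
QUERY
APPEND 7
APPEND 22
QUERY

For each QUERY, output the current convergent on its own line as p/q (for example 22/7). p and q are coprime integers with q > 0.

17/1
23857/1401
86003804/5050565
44090566814/2589214235
30980828274964/1819346118185
4815640547211006/282798021356413

APPEND 17: p_0 = 17·1 + 0 = 17, q_0 = 17·0 + 1 = 1 → 17/1
APPEND 35: p_1 = 35·17 + 1 = 596, q_1 = 35·1 + 0 = 35 → 596/35
APPEND 40: p_2 = 40·596 + 17 = 23857, q_2 = 40·35 + 1 = 1401 → 23857/1401
APPEND 18: p_3 = 18·23857 + 596 = 430022, q_3 = 18·1401 + 35 = 25253 → 430022/25253
APPEND 11: p_4 = 11·430022 + 23857 = 4754099, q_4 = 11·25253 + 1401 = 279184 → 4754099/279184
APPEND 18: p_5 = 18·4754099 + 430022 = 86003804, q_5 = 18·279184 + 25253 = 5050565 → 86003804/5050565
APPEND 17: p_6 = 17·86003804 + 4754099 = 1466818767, q_6 = 17·5050565 + 279184 = 86138789 → 1466818767/86138789
APPEND 30: p_7 = 30·1466818767 + 86003804 = 44090566814, q_7 = 30·86138789 + 5050565 = 2589214235 → 44090566814/2589214235
APPEND 14: p_8 = 14·44090566814 + 1466818767 = 618734754163, q_8 = 14·2589214235 + 86138789 = 36335138079 → 618734754163/36335138079
APPEND 50: p_9 = 50·618734754163 + 44090566814 = 30980828274964, q_9 = 50·36335138079 + 2589214235 = 1819346118185 → 30980828274964/1819346118185
APPEND 7: p_10 = 7·30980828274964 + 618734754163 = 217484532678911, q_10 = 7·1819346118185 + 36335138079 = 12771757965374 → 217484532678911/12771757965374
APPEND 22: p_11 = 22·217484532678911 + 30980828274964 = 4815640547211006, q_11 = 22·12771757965374 + 1819346118185 = 282798021356413 → 4815640547211006/282798021356413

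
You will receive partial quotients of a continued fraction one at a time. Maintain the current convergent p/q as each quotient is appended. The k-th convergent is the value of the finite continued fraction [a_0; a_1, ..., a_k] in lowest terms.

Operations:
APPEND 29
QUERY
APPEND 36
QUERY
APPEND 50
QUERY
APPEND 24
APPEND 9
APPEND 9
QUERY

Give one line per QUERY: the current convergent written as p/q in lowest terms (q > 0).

APPEND 29: p_0 = 29·1 + 0 = 29, q_0 = 29·0 + 1 = 1 → 29/1
APPEND 36: p_1 = 36·29 + 1 = 1045, q_1 = 36·1 + 0 = 36 → 1045/36
APPEND 50: p_2 = 50·1045 + 29 = 52279, q_2 = 50·36 + 1 = 1801 → 52279/1801
APPEND 24: p_3 = 24·52279 + 1045 = 1255741, q_3 = 24·1801 + 36 = 43260 → 1255741/43260
APPEND 9: p_4 = 9·1255741 + 52279 = 11353948, q_4 = 9·43260 + 1801 = 391141 → 11353948/391141
APPEND 9: p_5 = 9·11353948 + 1255741 = 103441273, q_5 = 9·391141 + 43260 = 3563529 → 103441273/3563529

29/1
1045/36
52279/1801
103441273/3563529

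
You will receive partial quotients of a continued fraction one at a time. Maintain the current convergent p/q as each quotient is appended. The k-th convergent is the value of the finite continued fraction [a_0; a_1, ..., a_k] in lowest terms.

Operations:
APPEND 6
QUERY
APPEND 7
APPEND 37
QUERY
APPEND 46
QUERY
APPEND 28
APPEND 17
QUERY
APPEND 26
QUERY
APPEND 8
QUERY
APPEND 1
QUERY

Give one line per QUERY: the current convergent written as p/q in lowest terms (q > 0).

6/1
1597/260
73505/11967
35089034/5712679
914374621/148864990
7350086002/1196632599
8264460623/1345497589

APPEND 6: p_0 = 6·1 + 0 = 6, q_0 = 6·0 + 1 = 1 → 6/1
APPEND 7: p_1 = 7·6 + 1 = 43, q_1 = 7·1 + 0 = 7 → 43/7
APPEND 37: p_2 = 37·43 + 6 = 1597, q_2 = 37·7 + 1 = 260 → 1597/260
APPEND 46: p_3 = 46·1597 + 43 = 73505, q_3 = 46·260 + 7 = 11967 → 73505/11967
APPEND 28: p_4 = 28·73505 + 1597 = 2059737, q_4 = 28·11967 + 260 = 335336 → 2059737/335336
APPEND 17: p_5 = 17·2059737 + 73505 = 35089034, q_5 = 17·335336 + 11967 = 5712679 → 35089034/5712679
APPEND 26: p_6 = 26·35089034 + 2059737 = 914374621, q_6 = 26·5712679 + 335336 = 148864990 → 914374621/148864990
APPEND 8: p_7 = 8·914374621 + 35089034 = 7350086002, q_7 = 8·148864990 + 5712679 = 1196632599 → 7350086002/1196632599
APPEND 1: p_8 = 1·7350086002 + 914374621 = 8264460623, q_8 = 1·1196632599 + 148864990 = 1345497589 → 8264460623/1345497589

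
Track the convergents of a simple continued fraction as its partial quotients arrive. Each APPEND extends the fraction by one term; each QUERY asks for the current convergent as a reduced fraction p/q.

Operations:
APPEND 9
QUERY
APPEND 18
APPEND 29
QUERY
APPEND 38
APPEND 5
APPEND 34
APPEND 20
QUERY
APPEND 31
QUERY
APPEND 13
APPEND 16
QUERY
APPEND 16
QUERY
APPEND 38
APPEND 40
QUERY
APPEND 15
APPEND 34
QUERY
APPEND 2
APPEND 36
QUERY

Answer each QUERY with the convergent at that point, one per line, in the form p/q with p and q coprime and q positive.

APPEND 9: p_0 = 9·1 + 0 = 9, q_0 = 9·0 + 1 = 1 → 9/1
APPEND 18: p_1 = 18·9 + 1 = 163, q_1 = 18·1 + 0 = 18 → 163/18
APPEND 29: p_2 = 29·163 + 9 = 4736, q_2 = 29·18 + 1 = 523 → 4736/523
APPEND 38: p_3 = 38·4736 + 163 = 180131, q_3 = 38·523 + 18 = 19892 → 180131/19892
APPEND 5: p_4 = 5·180131 + 4736 = 905391, q_4 = 5·19892 + 523 = 99983 → 905391/99983
APPEND 34: p_5 = 34·905391 + 180131 = 30963425, q_5 = 34·99983 + 19892 = 3419314 → 30963425/3419314
APPEND 20: p_6 = 20·30963425 + 905391 = 620173891, q_6 = 20·3419314 + 99983 = 68486263 → 620173891/68486263
APPEND 31: p_7 = 31·620173891 + 30963425 = 19256354046, q_7 = 31·68486263 + 3419314 = 2126493467 → 19256354046/2126493467
APPEND 13: p_8 = 13·19256354046 + 620173891 = 250952776489, q_8 = 13·2126493467 + 68486263 = 27712901334 → 250952776489/27712901334
APPEND 16: p_9 = 16·250952776489 + 19256354046 = 4034500777870, q_9 = 16·27712901334 + 2126493467 = 445532914811 → 4034500777870/445532914811
APPEND 16: p_10 = 16·4034500777870 + 250952776489 = 64802965222409, q_10 = 16·445532914811 + 27712901334 = 7156239538310 → 64802965222409/7156239538310
APPEND 38: p_11 = 38·64802965222409 + 4034500777870 = 2466547179229412, q_11 = 38·7156239538310 + 445532914811 = 272382635370591 → 2466547179229412/272382635370591
APPEND 40: p_12 = 40·2466547179229412 + 64802965222409 = 98726690134398889, q_12 = 40·272382635370591 + 7156239538310 = 10902461654361950 → 98726690134398889/10902461654361950
APPEND 15: p_13 = 15·98726690134398889 + 2466547179229412 = 1483366899195212747, q_13 = 15·10902461654361950 + 272382635370591 = 163809307450799841 → 1483366899195212747/163809307450799841
APPEND 34: p_14 = 34·1483366899195212747 + 98726690134398889 = 50533201262771632287, q_14 = 34·163809307450799841 + 10902461654361950 = 5580418914981556544 → 50533201262771632287/5580418914981556544
APPEND 2: p_15 = 2·50533201262771632287 + 1483366899195212747 = 102549769424738477321, q_15 = 2·5580418914981556544 + 163809307450799841 = 11324647137413912929 → 102549769424738477321/11324647137413912929
APPEND 36: p_16 = 36·102549769424738477321 + 50533201262771632287 = 3742324900553356815843, q_16 = 36·11324647137413912929 + 5580418914981556544 = 413267715861882421988 → 3742324900553356815843/413267715861882421988

9/1
4736/523
620173891/68486263
19256354046/2126493467
4034500777870/445532914811
64802965222409/7156239538310
98726690134398889/10902461654361950
50533201262771632287/5580418914981556544
3742324900553356815843/413267715861882421988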